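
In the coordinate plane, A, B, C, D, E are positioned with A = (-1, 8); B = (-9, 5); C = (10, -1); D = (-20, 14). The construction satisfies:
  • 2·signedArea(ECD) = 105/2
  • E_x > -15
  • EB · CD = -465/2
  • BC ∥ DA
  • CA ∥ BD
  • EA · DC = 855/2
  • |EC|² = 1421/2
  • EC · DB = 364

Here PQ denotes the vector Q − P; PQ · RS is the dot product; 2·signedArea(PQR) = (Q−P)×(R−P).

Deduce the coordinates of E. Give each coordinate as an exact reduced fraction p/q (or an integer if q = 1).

E = (-29/2, 19/2)

1. E_x = -29/2  [EC · DB = 364 ∩ 2·signedArea(ECD) = 105/2]
2. E_y = 19/2  [EC · DB = 364 ∩ 2·signedArea(ECD) = 105/2]
   → E = (-29/2, 19/2)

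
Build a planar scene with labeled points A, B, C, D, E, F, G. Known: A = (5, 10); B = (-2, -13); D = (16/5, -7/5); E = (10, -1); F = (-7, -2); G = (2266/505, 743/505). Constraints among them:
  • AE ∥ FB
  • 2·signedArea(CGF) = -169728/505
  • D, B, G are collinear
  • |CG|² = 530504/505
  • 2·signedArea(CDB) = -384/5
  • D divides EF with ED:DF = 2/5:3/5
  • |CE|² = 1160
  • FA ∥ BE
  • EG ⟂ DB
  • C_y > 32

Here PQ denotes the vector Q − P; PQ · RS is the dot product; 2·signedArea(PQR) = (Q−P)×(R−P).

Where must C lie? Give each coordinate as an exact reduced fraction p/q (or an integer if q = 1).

1. C_x = 12  [2·signedArea(CDB) = -384/5 ∩ 2·signedArea(CGF) = -169728/505]
2. C_y = 33  [2·signedArea(CDB) = -384/5 ∩ 2·signedArea(CGF) = -169728/505]
   → C = (12, 33)

C = (12, 33)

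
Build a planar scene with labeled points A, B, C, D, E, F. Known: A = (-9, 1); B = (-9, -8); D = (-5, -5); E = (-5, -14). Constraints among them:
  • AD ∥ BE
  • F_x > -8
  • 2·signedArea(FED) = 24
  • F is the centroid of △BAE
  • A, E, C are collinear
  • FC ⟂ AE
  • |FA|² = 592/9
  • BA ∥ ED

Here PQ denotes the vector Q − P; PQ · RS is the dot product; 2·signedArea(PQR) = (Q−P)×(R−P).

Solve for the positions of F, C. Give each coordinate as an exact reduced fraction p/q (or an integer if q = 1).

C = (-5003/723, -1639/241)
F = (-23/3, -7)

1. F_x = -23/3  [F is the centroid of △BAE]
2. F_y = -7  [F is the centroid of △BAE]
   → F = (-23/3, -7)
3. C_x = -5003/723  [A, E, C are collinear ∩ FC ⟂ AE]
4. C_y = -1639/241  [A, E, C are collinear ∩ FC ⟂ AE]
   → C = (-5003/723, -1639/241)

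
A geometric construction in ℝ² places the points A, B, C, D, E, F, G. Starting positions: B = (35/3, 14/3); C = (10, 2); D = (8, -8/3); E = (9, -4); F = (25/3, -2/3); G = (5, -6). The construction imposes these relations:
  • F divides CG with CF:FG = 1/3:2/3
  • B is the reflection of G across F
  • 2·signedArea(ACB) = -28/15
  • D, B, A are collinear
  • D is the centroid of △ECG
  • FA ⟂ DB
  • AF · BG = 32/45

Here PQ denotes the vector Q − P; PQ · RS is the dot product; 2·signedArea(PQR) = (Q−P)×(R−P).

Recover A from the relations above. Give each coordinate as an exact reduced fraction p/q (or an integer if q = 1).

A = (133/15, -14/15)

1. A_x = 133/15  [D, B, A are collinear ∩ FA ⟂ DB]
2. A_y = -14/15  [D, B, A are collinear ∩ FA ⟂ DB]
   → A = (133/15, -14/15)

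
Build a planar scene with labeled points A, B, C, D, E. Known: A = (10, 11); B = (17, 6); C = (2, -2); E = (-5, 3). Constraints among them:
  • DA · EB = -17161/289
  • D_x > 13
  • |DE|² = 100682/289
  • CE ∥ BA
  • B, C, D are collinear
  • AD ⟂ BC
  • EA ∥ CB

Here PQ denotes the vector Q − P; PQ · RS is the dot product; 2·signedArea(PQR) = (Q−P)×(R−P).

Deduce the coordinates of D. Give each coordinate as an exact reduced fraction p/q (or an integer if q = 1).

D = (3938/289, 1214/289)

1. D_x = 3938/289  [B, C, D are collinear ∩ AD ⟂ BC]
2. D_y = 1214/289  [B, C, D are collinear ∩ AD ⟂ BC]
   → D = (3938/289, 1214/289)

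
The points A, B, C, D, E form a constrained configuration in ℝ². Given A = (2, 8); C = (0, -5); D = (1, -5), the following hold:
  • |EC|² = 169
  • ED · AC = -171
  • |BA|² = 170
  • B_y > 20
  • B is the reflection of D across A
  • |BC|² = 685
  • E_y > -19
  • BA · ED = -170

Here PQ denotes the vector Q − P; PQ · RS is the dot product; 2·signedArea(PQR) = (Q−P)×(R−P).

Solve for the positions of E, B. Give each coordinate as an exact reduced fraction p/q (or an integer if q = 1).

B = (3, 21)
E = (0, -18)

1. B_x = 3  [B is the reflection of D across A]
2. B_y = 21  [B is the reflection of D across A]
   → B = (3, 21)
3. E_x = 0  [ED · AC = -171 ∩ BA · ED = -170]
4. E_y = -18  [ED · AC = -171 ∩ BA · ED = -170]
   → E = (0, -18)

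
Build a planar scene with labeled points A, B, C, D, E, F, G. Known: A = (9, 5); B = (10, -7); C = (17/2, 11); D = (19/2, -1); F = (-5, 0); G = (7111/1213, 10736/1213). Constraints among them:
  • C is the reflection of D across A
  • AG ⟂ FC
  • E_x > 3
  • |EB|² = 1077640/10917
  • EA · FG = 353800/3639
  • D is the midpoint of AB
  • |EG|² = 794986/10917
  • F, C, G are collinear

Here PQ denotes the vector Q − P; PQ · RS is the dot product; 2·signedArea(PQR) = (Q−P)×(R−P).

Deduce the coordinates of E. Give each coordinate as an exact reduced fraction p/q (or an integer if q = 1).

1. E_x = 4392/1213  [line -13176/1213·x + -10736/1213·y + 162992/3639 = 0 ∩ |EG|² = 794986/10917]
2. E_y = 2245/3639  [line -13176/1213·x + -10736/1213·y + 162992/3639 = 0 ∩ |EG|² = 794986/10917]
   → E = (4392/1213, 2245/3639)

E = (4392/1213, 2245/3639)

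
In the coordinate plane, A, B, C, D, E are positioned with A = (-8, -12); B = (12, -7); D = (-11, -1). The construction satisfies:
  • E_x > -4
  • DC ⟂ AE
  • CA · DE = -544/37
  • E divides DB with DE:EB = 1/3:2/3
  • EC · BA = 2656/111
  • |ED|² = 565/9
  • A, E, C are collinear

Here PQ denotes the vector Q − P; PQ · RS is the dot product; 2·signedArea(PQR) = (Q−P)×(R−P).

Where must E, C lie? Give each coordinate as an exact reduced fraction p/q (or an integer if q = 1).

C = (-766/185, -843/185)
E = (-10/3, -3)

1. E_x = -10/3  [E divides DB with DE:EB = 1/3:2/3]
2. E_y = -3  [E divides DB with DE:EB = 1/3:2/3]
   → E = (-10/3, -3)
3. C_x = -766/185  [A, E, C are collinear ∩ DC ⟂ AE]
4. C_y = -843/185  [A, E, C are collinear ∩ DC ⟂ AE]
   → C = (-766/185, -843/185)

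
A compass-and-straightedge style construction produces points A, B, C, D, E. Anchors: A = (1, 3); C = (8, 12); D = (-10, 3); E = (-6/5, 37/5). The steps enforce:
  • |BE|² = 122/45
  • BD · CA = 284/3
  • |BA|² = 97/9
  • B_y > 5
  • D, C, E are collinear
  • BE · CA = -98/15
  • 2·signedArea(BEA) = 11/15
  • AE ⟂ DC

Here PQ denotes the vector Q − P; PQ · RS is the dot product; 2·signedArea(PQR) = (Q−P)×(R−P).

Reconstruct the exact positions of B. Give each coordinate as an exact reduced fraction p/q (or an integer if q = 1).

1. B_x = -1/3  [2·signedArea(BEA) = 11/15 ∩ BE · CA = -98/15]
2. B_y = 6  [2·signedArea(BEA) = 11/15 ∩ BE · CA = -98/15]
   → B = (-1/3, 6)

B = (-1/3, 6)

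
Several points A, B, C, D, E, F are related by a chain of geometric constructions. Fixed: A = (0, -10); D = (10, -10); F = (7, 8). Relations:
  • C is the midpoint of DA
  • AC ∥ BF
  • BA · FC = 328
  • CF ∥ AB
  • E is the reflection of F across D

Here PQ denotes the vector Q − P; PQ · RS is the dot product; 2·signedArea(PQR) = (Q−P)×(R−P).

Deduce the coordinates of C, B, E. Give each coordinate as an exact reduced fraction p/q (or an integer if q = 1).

B = (2, 8)
C = (5, -10)
E = (13, -28)

1. C_x = 5  [C is the midpoint of DA]
2. C_y = -10  [C is the midpoint of DA]
   → C = (5, -10)
3. B_x = 2  [AC ∥ BF ∩ CF ∥ AB]
4. B_y = 8  [AC ∥ BF ∩ CF ∥ AB]
   → B = (2, 8)
5. E_x = 13  [E is the reflection of F across D]
6. E_y = -28  [E is the reflection of F across D]
   → E = (13, -28)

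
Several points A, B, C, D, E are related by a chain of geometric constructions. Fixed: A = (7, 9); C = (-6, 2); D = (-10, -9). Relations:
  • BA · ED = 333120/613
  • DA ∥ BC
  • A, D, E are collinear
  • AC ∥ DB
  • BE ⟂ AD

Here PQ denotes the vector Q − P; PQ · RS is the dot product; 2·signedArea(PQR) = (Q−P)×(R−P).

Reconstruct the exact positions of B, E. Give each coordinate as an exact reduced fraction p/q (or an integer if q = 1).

B = (-23, -16)
E = (-12029/613, -11763/613)

1. B_x = -23  [DA ∥ BC ∩ AC ∥ DB]
2. B_y = -16  [DA ∥ BC ∩ AC ∥ DB]
   → B = (-23, -16)
3. E_x = -12029/613  [A, D, E are collinear ∩ BE ⟂ AD]
4. E_y = -11763/613  [A, D, E are collinear ∩ BE ⟂ AD]
   → E = (-12029/613, -11763/613)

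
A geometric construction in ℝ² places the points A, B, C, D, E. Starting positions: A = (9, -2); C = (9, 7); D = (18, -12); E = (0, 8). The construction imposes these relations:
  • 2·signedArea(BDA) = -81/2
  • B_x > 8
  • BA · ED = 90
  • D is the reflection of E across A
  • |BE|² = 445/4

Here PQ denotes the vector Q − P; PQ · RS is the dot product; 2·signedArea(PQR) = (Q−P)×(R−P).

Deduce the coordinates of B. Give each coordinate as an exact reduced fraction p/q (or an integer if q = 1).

B = (9, 5/2)

1. B_x = 9  [2·signedArea(BDA) = -81/2 ∩ BA · ED = 90]
2. B_y = 5/2  [2·signedArea(BDA) = -81/2 ∩ BA · ED = 90]
   → B = (9, 5/2)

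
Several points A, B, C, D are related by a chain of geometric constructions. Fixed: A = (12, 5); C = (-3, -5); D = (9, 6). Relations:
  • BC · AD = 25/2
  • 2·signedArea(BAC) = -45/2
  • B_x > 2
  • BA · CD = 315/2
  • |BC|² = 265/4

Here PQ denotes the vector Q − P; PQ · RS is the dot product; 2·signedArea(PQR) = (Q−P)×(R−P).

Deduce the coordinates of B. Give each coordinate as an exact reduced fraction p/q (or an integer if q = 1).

B = (3, 1/2)

1. B_x = 3  [2·signedArea(BAC) = -45/2 ∩ BA · CD = 315/2]
2. B_y = 1/2  [2·signedArea(BAC) = -45/2 ∩ BA · CD = 315/2]
   → B = (3, 1/2)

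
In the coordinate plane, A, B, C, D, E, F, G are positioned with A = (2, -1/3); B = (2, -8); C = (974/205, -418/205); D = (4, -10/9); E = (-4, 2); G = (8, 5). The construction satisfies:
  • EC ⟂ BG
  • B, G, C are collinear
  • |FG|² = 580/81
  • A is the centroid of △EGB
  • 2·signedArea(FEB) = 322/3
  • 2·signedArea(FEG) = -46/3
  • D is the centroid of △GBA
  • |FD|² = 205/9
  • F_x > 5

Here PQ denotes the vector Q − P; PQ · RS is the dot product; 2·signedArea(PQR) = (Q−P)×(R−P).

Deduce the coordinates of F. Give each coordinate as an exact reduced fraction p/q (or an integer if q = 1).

F = (6, 29/9)

1. F_x = 6  [2·signedArea(FEG) = -46/3 ∩ 2·signedArea(FEB) = 322/3]
2. F_y = 29/9  [2·signedArea(FEG) = -46/3 ∩ 2·signedArea(FEB) = 322/3]
   → F = (6, 29/9)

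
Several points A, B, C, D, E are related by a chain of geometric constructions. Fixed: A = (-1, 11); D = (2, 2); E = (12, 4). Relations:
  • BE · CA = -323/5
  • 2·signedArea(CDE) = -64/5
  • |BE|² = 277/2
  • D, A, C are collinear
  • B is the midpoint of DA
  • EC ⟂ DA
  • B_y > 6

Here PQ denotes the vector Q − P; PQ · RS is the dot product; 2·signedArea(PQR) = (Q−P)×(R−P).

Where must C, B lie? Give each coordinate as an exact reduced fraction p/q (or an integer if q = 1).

B = (1/2, 13/2)
C = (12/5, 4/5)

1. C_x = 12/5  [D, A, C are collinear ∩ EC ⟂ DA]
2. C_y = 4/5  [D, A, C are collinear ∩ EC ⟂ DA]
   → C = (12/5, 4/5)
3. B_x = 1/2  [B is the midpoint of DA]
4. B_y = 13/2  [B is the midpoint of DA]
   → B = (1/2, 13/2)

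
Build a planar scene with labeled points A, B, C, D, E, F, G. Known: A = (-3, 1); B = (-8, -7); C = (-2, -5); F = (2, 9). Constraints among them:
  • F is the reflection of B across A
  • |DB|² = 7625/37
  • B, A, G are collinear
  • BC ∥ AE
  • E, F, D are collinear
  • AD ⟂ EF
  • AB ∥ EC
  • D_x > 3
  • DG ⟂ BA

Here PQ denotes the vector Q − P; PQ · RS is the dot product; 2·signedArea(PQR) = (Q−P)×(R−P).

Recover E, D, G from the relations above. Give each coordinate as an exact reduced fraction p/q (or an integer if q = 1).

1. E_x = 3  [AB ∥ EC ∩ BC ∥ AE]
2. E_y = 3  [AB ∥ EC ∩ BC ∥ AE]
   → E = (3, 3)
3. D_x = 117/37  [E, F, D are collinear ∩ AD ⟂ EF]
4. D_y = 75/37  [E, F, D are collinear ∩ AD ⟂ EF]
   → D = (117/37, 75/37)
5. G_x = -2659/3293  [B, A, G are collinear ∩ DG ⟂ BA]
6. G_y = 14845/3293  [B, A, G are collinear ∩ DG ⟂ BA]
   → G = (-2659/3293, 14845/3293)

D = (117/37, 75/37)
E = (3, 3)
G = (-2659/3293, 14845/3293)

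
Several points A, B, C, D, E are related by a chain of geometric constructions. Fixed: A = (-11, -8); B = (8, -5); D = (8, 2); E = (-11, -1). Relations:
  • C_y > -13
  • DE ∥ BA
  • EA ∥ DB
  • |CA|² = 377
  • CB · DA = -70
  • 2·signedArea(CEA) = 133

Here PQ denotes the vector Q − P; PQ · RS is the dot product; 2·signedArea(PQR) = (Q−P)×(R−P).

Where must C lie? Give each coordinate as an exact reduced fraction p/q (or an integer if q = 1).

1. C_x = 8  [2·signedArea(CEA) = 133 ∩ CB · DA = -70]
2. C_y = -12  [2·signedArea(CEA) = 133 ∩ CB · DA = -70]
   → C = (8, -12)

C = (8, -12)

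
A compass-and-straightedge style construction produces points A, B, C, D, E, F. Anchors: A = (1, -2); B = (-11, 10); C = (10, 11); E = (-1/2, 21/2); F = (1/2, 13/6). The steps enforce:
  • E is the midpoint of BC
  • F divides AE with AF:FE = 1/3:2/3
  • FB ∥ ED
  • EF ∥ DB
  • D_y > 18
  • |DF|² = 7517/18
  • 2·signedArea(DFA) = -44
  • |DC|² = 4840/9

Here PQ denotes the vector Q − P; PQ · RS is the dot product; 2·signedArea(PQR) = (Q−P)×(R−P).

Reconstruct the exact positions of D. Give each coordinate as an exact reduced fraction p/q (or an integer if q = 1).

D = (-12, 55/3)

1. D_x = -12  [EF ∥ DB ∩ FB ∥ ED]
2. D_y = 55/3  [EF ∥ DB ∩ FB ∥ ED]
   → D = (-12, 55/3)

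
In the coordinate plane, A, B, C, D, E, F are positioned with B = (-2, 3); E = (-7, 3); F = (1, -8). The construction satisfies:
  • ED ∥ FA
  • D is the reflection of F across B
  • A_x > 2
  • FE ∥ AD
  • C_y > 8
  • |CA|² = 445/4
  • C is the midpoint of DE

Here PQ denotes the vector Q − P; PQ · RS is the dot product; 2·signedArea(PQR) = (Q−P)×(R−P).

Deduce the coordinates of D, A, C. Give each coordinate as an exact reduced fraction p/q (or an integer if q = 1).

A = (3, 3)
C = (-6, 17/2)
D = (-5, 14)

1. D_x = -5  [D is the reflection of F across B]
2. D_y = 14  [D is the reflection of F across B]
   → D = (-5, 14)
3. A_x = 3  [FE ∥ AD ∩ ED ∥ FA]
4. A_y = 3  [FE ∥ AD ∩ ED ∥ FA]
   → A = (3, 3)
5. C_x = -6  [C is the midpoint of DE]
6. C_y = 17/2  [C is the midpoint of DE]
   → C = (-6, 17/2)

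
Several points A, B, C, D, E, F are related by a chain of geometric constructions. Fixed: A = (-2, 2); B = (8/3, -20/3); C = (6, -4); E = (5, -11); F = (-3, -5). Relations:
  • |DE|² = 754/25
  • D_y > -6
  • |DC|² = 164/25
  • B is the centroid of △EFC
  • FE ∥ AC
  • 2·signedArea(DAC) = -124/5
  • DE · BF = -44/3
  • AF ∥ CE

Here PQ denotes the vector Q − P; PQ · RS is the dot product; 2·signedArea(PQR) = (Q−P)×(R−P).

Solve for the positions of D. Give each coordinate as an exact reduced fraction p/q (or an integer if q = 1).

1. D_x = 4  [DE · BF = -44/3 ∩ 2·signedArea(DAC) = -124/5]
2. D_y = -28/5  [DE · BF = -44/3 ∩ 2·signedArea(DAC) = -124/5]
   → D = (4, -28/5)

D = (4, -28/5)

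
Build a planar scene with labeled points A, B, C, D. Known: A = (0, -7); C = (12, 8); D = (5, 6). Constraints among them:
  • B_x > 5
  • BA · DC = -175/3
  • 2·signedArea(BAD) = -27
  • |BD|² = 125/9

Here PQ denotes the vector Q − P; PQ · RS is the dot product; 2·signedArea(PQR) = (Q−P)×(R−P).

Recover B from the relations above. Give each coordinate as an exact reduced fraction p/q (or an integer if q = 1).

B = (17/3, 7/3)

1. B_x = 17/3  [2·signedArea(BAD) = -27 ∩ BA · DC = -175/3]
2. B_y = 7/3  [2·signedArea(BAD) = -27 ∩ BA · DC = -175/3]
   → B = (17/3, 7/3)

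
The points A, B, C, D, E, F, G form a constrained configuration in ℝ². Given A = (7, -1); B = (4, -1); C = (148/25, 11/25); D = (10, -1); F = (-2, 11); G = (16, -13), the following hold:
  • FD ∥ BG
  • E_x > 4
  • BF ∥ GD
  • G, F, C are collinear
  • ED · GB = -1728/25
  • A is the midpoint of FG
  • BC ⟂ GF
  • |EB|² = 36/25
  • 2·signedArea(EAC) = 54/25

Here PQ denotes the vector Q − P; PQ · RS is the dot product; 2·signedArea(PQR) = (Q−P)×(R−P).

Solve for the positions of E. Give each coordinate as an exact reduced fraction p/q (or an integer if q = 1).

E = (124/25, -7/25)

1. E_x = 124/25  [2·signedArea(EAC) = 54/25 ∩ ED · GB = -1728/25]
2. E_y = -7/25  [2·signedArea(EAC) = 54/25 ∩ ED · GB = -1728/25]
   → E = (124/25, -7/25)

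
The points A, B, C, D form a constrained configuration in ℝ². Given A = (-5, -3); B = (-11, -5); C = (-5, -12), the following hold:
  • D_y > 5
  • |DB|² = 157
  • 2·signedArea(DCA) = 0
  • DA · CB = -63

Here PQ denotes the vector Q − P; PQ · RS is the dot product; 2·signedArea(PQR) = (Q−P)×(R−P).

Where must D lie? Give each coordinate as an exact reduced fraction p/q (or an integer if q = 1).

D = (-5, 6)

1. D_x = -5  [2·signedArea(DCA) = 0 ∩ DA · CB = -63]
2. D_y = 6  [2·signedArea(DCA) = 0 ∩ DA · CB = -63]
   → D = (-5, 6)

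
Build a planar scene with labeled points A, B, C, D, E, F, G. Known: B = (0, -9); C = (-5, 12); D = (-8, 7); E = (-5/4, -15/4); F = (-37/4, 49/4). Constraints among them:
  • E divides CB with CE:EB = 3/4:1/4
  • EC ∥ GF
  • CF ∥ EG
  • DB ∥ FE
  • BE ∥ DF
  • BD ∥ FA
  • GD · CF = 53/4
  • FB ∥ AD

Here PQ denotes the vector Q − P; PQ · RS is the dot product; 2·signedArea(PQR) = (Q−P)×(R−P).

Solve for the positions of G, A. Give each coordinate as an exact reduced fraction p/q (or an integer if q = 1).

A = (-69/4, 113/4)
G = (-11/2, -7/2)

1. G_x = -11/2  [EC ∥ GF ∩ CF ∥ EG]
2. G_y = -7/2  [EC ∥ GF ∩ CF ∥ EG]
   → G = (-11/2, -7/2)
3. A_x = -69/4  [FB ∥ AD ∩ BD ∥ FA]
4. A_y = 113/4  [FB ∥ AD ∩ BD ∥ FA]
   → A = (-69/4, 113/4)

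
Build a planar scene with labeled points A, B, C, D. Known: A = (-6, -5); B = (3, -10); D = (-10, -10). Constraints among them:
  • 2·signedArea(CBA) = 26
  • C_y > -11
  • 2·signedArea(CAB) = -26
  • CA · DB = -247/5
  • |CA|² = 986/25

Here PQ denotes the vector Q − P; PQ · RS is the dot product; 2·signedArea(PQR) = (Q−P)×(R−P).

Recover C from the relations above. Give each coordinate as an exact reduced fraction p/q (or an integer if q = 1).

1. C_x = -11/5  [2·signedArea(CBA) = 26 ∩ CA · DB = -247/5]
2. C_y = -10  [2·signedArea(CBA) = 26 ∩ CA · DB = -247/5]
   → C = (-11/5, -10)

C = (-11/5, -10)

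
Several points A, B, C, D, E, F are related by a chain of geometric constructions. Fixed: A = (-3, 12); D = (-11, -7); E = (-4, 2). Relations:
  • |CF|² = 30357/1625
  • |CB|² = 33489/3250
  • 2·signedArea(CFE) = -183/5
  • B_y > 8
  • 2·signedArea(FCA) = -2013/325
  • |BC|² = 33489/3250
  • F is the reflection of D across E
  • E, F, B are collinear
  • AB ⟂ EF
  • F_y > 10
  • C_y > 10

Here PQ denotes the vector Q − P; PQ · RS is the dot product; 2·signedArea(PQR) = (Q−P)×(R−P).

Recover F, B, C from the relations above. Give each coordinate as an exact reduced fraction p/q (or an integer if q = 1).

1. F_x = 3  [F is the reflection of D across E]
2. F_y = 11  [F is the reflection of D across E]
   → F = (3, 11)
3. B_x = 159/130  [E, F, B are collinear ∩ AB ⟂ EF]
4. B_y = 1133/130  [E, F, B are collinear ∩ AB ⟂ EF]
   → B = (159/130, 1133/130)
5. C_x = -426/325  [2·signedArea(CFE) = -183/5 ∩ 2·signedArea(FCA) = -2013/325]
6. C_y = 3473/325  [2·signedArea(CFE) = -183/5 ∩ 2·signedArea(FCA) = -2013/325]
   → C = (-426/325, 3473/325)

B = (159/130, 1133/130)
C = (-426/325, 3473/325)
F = (3, 11)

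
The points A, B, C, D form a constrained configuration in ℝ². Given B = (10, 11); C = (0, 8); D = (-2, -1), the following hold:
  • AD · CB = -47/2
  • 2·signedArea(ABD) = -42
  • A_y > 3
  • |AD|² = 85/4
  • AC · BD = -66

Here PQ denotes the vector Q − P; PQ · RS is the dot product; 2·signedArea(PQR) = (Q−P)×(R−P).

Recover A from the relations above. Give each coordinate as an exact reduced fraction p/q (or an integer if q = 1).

A = (-1, 7/2)

1. A_x = -1  [AD · CB = -47/2 ∩ AC · BD = -66]
2. A_y = 7/2  [AD · CB = -47/2 ∩ AC · BD = -66]
   → A = (-1, 7/2)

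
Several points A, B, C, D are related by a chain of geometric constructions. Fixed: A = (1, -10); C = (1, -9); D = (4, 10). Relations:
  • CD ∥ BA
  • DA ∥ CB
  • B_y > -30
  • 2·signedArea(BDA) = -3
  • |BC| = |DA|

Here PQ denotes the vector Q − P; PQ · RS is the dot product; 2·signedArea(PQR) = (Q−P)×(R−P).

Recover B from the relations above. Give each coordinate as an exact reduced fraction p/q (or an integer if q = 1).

1. B_x = -2  [CD ∥ BA ∩ DA ∥ CB]
2. B_y = -29  [CD ∥ BA ∩ DA ∥ CB]
   → B = (-2, -29)

B = (-2, -29)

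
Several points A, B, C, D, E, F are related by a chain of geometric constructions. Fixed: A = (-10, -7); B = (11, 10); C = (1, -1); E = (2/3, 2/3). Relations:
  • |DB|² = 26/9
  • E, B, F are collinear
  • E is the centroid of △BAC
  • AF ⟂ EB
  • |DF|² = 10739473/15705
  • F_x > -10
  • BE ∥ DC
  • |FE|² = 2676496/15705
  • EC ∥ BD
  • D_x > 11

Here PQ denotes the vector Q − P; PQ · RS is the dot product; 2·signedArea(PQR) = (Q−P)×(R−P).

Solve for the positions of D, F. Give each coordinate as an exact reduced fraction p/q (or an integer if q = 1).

D = (34/3, 25/3)
F = (-15742/1745, -14106/1745)

1. D_x = 34/3  [BE ∥ DC ∩ EC ∥ BD]
2. D_y = 25/3  [BE ∥ DC ∩ EC ∥ BD]
   → D = (34/3, 25/3)
3. F_x = -15742/1745  [E, B, F are collinear ∩ AF ⟂ EB]
4. F_y = -14106/1745  [E, B, F are collinear ∩ AF ⟂ EB]
   → F = (-15742/1745, -14106/1745)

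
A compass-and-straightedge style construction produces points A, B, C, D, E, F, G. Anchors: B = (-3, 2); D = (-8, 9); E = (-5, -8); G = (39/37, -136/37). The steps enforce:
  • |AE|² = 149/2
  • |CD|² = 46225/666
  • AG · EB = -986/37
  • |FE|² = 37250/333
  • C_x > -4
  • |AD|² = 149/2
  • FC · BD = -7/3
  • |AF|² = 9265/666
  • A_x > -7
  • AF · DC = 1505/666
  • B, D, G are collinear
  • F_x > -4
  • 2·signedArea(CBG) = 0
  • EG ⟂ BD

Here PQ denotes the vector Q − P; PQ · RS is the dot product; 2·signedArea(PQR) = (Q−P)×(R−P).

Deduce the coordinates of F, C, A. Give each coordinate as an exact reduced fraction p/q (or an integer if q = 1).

A = (-13/2, 1/2)
C = (-701/222, 493/222)
F = (-368/111, 271/111)

1. C_x = -701/222  [line 210/37·x + 150/37·y + 330/37 = 0 ∩ |CD|² = 46225/666]
2. C_y = 493/222  [line 210/37·x + 150/37·y + 330/37 = 0 ∩ |CD|² = 46225/666]
   → C = (-701/222, 493/222)
3. A_x = -13/2  [line -2·x + -10·y + -8 = 0 ∩ |AD|² = 149/2]
4. A_y = 1/2  [line -2·x + -10·y + -8 = 0 ∩ |AD|² = 149/2]
   → A = (-13/2, 1/2)
5. F_x = -368/111  [line 5·x + -7·y + 101/3 = 0 ∩ |FE|² = 37250/333]
6. F_y = 271/111  [line 5·x + -7·y + 101/3 = 0 ∩ |FE|² = 37250/333]
   → F = (-368/111, 271/111)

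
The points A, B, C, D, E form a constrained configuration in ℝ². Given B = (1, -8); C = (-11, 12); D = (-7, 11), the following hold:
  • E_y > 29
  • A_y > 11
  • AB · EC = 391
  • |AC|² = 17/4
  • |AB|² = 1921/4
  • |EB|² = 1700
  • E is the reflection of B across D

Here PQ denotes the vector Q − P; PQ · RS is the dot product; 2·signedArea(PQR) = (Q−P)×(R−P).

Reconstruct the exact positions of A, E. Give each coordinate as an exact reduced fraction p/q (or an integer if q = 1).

A = (-9, 23/2)
E = (-15, 30)

1. E_x = -15  [E is the reflection of B across D]
2. E_y = 30  [E is the reflection of B across D]
   → E = (-15, 30)
3. A_x = -9  [line -4·x + 18·y + -243 = 0 ∩ |AC|² = 17/4]
4. A_y = 23/2  [line -4·x + 18·y + -243 = 0 ∩ |AC|² = 17/4]
   → A = (-9, 23/2)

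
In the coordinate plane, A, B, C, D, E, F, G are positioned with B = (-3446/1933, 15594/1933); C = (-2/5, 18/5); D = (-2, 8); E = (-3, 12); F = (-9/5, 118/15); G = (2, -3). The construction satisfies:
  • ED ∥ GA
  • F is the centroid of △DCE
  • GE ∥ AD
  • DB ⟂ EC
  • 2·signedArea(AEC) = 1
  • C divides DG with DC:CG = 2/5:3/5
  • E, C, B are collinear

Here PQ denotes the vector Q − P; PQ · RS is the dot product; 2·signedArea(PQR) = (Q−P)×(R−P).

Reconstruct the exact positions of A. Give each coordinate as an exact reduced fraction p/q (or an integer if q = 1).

1. A_x = 3  [GE ∥ AD ∩ ED ∥ GA]
2. A_y = -7  [GE ∥ AD ∩ ED ∥ GA]
   → A = (3, -7)

A = (3, -7)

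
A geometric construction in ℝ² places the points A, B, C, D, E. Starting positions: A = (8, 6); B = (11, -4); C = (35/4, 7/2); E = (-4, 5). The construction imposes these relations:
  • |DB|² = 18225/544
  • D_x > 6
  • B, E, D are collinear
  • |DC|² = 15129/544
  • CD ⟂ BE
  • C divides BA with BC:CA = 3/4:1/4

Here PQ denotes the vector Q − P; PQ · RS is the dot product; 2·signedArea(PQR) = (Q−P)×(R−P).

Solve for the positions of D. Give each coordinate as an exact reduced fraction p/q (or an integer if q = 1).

1. D_x = 821/136  [B, E, D are collinear ∩ CD ⟂ BE]
2. D_y = -139/136  [B, E, D are collinear ∩ CD ⟂ BE]
   → D = (821/136, -139/136)

D = (821/136, -139/136)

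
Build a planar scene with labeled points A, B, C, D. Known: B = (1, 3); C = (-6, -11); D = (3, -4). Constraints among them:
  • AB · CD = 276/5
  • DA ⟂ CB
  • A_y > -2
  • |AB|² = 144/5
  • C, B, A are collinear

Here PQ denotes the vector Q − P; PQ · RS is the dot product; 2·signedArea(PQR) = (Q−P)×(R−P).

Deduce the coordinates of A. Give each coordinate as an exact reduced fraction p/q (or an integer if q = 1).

A = (-7/5, -9/5)

1. A_x = -7/5  [C, B, A are collinear ∩ DA ⟂ CB]
2. A_y = -9/5  [C, B, A are collinear ∩ DA ⟂ CB]
   → A = (-7/5, -9/5)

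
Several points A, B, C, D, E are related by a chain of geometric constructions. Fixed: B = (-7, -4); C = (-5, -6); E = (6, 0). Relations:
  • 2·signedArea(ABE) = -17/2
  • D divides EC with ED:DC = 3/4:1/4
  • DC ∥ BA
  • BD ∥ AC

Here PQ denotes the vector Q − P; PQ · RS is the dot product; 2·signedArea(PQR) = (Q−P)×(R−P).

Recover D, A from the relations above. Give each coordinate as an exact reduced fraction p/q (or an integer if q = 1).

1. D_x = -9/4  [D divides EC with ED:DC = 3/4:1/4]
2. D_y = -9/2  [D divides EC with ED:DC = 3/4:1/4]
   → D = (-9/4, -9/2)
3. A_x = -39/4  [BD ∥ AC ∩ DC ∥ BA]
4. A_y = -11/2  [BD ∥ AC ∩ DC ∥ BA]
   → A = (-39/4, -11/2)

A = (-39/4, -11/2)
D = (-9/4, -9/2)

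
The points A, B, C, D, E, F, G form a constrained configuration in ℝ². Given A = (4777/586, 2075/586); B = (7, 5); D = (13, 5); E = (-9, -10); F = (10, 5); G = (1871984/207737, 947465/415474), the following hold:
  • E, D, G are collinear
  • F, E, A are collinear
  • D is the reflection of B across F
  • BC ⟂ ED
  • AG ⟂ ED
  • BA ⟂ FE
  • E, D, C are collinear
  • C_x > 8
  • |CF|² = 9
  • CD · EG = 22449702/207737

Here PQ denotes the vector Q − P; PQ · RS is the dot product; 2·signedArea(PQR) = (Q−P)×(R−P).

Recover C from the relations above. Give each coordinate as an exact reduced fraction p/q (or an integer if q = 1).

C = (6313/709, 1565/709)

1. C_x = 6313/709  [E, D, C are collinear ∩ BC ⟂ ED]
2. C_y = 1565/709  [E, D, C are collinear ∩ BC ⟂ ED]
   → C = (6313/709, 1565/709)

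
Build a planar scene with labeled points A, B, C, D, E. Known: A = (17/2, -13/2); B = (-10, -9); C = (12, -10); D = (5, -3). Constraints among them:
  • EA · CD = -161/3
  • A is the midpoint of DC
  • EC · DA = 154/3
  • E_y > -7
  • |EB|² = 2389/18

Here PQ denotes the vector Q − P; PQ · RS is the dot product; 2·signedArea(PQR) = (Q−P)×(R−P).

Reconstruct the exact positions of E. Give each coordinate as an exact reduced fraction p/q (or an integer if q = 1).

E = (7/6, -37/6)

1. E_x = 7/6  [line 7·x + -7·y + -154/3 = 0 ∩ |EB|² = 2389/18]
2. E_y = -37/6  [line 7·x + -7·y + -154/3 = 0 ∩ |EB|² = 2389/18]
   → E = (7/6, -37/6)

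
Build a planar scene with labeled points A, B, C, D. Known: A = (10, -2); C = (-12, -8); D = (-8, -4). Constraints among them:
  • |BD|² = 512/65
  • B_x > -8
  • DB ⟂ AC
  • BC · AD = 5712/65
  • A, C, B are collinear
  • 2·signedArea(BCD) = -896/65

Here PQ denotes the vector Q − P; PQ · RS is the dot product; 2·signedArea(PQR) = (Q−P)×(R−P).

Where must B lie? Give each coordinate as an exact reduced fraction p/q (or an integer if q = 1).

B = (-472/65, -436/65)

1. B_x = -472/65  [A, C, B are collinear ∩ DB ⟂ AC]
2. B_y = -436/65  [A, C, B are collinear ∩ DB ⟂ AC]
   → B = (-472/65, -436/65)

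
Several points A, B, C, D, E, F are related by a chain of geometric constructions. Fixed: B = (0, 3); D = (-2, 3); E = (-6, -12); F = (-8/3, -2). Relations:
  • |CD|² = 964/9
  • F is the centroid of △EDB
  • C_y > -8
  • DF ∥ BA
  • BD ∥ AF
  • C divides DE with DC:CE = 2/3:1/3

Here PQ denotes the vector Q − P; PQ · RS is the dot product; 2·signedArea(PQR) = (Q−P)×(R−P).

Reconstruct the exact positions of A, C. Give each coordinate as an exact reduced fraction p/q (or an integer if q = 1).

A = (-2/3, -2)
C = (-14/3, -7)

1. A_x = -2/3  [BD ∥ AF ∩ DF ∥ BA]
2. A_y = -2  [BD ∥ AF ∩ DF ∥ BA]
   → A = (-2/3, -2)
3. C_x = -14/3  [C divides DE with DC:CE = 2/3:1/3]
4. C_y = -7  [C divides DE with DC:CE = 2/3:1/3]
   → C = (-14/3, -7)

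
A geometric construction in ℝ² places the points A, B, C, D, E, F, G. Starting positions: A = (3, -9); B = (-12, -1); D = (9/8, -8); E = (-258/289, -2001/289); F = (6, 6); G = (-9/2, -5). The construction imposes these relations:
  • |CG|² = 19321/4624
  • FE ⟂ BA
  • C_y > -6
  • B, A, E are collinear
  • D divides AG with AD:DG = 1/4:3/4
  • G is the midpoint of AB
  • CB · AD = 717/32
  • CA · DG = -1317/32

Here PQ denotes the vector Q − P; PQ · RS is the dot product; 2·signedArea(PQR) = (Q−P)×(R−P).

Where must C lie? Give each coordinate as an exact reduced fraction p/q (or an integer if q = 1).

1. C_x = -3117/1156  [line 15/8·x + -1·y + -29/32 = 0 ∩ |CG|² = 19321/4624]
2. C_y = -1723/289  [line 15/8·x + -1·y + -29/32 = 0 ∩ |CG|² = 19321/4624]
   → C = (-3117/1156, -1723/289)

C = (-3117/1156, -1723/289)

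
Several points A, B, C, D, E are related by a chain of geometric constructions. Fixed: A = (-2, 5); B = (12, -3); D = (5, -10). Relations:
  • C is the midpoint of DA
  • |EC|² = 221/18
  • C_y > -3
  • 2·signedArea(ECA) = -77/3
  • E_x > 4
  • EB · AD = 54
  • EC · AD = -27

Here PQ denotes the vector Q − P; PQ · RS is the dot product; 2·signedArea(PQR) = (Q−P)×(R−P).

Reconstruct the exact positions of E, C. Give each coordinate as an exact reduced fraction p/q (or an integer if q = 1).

1. C_x = 3/2  [C is the midpoint of DA]
2. C_y = -5/2  [C is the midpoint of DA]
   → C = (3/2, -5/2)
3. E_x = 5  [EC · AD = -27 ∩ 2·signedArea(ECA) = -77/3]
4. E_y = -8/3  [EC · AD = -27 ∩ 2·signedArea(ECA) = -77/3]
   → E = (5, -8/3)

C = (3/2, -5/2)
E = (5, -8/3)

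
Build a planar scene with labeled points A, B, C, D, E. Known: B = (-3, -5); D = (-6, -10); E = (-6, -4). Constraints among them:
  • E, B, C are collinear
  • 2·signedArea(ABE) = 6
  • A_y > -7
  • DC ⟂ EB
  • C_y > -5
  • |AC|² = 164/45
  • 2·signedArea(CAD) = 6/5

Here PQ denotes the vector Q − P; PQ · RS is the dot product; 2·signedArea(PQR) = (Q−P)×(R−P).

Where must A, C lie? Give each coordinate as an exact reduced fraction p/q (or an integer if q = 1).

1. C_x = -21/5  [E, B, C are collinear ∩ DC ⟂ EB]
2. C_y = -23/5  [E, B, C are collinear ∩ DC ⟂ EB]
   → C = (-21/5, -23/5)
3. A_x = -5  [2·signedArea(ABE) = 6 ∩ 2·signedArea(CAD) = 6/5]
4. A_y = -19/3  [2·signedArea(ABE) = 6 ∩ 2·signedArea(CAD) = 6/5]
   → A = (-5, -19/3)

A = (-5, -19/3)
C = (-21/5, -23/5)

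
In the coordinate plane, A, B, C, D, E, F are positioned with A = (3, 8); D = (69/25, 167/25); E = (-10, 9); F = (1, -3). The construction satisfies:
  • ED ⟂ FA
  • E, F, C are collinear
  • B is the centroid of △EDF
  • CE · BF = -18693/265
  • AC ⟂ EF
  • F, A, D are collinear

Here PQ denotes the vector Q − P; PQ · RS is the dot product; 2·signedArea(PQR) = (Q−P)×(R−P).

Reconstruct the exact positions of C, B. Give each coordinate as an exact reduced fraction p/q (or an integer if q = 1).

B = (-52/25, 317/75)
C = (-189/53, 105/53)

1. C_x = -189/53  [E, F, C are collinear ∩ AC ⟂ EF]
2. C_y = 105/53  [E, F, C are collinear ∩ AC ⟂ EF]
   → C = (-189/53, 105/53)
3. B_x = -52/25  [B is the centroid of △EDF]
4. B_y = 317/75  [B is the centroid of △EDF]
   → B = (-52/25, 317/75)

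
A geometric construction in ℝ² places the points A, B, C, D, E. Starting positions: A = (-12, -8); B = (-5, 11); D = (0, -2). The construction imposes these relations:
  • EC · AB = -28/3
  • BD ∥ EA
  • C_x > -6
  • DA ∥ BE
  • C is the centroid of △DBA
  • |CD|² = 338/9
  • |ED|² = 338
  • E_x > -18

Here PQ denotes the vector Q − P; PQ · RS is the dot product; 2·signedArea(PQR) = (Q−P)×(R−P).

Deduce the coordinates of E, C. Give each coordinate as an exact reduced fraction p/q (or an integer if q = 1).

C = (-17/3, 1/3)
E = (-17, 5)

1. E_x = -17  [BD ∥ EA ∩ DA ∥ BE]
2. E_y = 5  [BD ∥ EA ∩ DA ∥ BE]
   → E = (-17, 5)
3. C_x = -17/3  [C is the centroid of △DBA]
4. C_y = 1/3  [C is the centroid of △DBA]
   → C = (-17/3, 1/3)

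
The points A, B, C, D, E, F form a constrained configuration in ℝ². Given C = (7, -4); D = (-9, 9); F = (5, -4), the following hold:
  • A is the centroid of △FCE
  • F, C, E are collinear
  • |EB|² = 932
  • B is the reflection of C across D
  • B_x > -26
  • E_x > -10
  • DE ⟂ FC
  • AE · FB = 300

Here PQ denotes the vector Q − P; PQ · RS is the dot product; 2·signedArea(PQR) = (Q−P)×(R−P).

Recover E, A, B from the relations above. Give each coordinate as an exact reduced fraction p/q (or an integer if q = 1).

1. E_x = -9  [F, C, E are collinear ∩ DE ⟂ FC]
2. E_y = -4  [F, C, E are collinear ∩ DE ⟂ FC]
   → E = (-9, -4)
3. A_x = 1  [A is the centroid of △FCE]
4. A_y = -4  [A is the centroid of △FCE]
   → A = (1, -4)
5. B_x = -25  [B is the reflection of C across D]
6. B_y = 22  [B is the reflection of C across D]
   → B = (-25, 22)

A = (1, -4)
B = (-25, 22)
E = (-9, -4)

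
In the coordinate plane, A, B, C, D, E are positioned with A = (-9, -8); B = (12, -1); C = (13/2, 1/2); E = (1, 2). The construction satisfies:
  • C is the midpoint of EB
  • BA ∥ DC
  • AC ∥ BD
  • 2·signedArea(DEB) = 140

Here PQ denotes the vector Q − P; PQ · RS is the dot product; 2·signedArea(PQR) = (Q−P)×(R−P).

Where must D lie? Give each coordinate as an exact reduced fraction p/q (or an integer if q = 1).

D = (55/2, 15/2)

1. D_x = 55/2  [BA ∥ DC ∩ AC ∥ BD]
2. D_y = 15/2  [BA ∥ DC ∩ AC ∥ BD]
   → D = (55/2, 15/2)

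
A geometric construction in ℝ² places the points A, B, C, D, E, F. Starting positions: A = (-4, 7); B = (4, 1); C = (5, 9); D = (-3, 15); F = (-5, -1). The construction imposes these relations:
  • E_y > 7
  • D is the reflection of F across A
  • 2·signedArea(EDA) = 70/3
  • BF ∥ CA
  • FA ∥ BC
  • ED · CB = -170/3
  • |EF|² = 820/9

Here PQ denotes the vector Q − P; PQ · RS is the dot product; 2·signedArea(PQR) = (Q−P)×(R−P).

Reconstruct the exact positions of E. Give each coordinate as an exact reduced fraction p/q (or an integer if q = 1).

1. E_x = -1  [2·signedArea(EDA) = 70/3 ∩ ED · CB = -170/3]
2. E_y = 23/3  [2·signedArea(EDA) = 70/3 ∩ ED · CB = -170/3]
   → E = (-1, 23/3)

E = (-1, 23/3)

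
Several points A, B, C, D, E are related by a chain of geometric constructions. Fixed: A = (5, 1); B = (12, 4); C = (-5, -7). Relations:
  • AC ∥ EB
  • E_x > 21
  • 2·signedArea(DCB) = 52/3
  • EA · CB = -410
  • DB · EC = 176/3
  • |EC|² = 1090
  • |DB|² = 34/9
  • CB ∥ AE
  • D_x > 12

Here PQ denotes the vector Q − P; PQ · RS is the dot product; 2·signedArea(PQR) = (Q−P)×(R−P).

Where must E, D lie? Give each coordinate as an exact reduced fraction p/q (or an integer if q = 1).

1. E_x = 22  [AC ∥ EB ∩ CB ∥ AE]
2. E_y = 12  [AC ∥ EB ∩ CB ∥ AE]
   → E = (22, 12)
3. D_x = 13  [2·signedArea(DCB) = 52/3 ∩ DB · EC = 176/3]
4. D_y = 17/3  [2·signedArea(DCB) = 52/3 ∩ DB · EC = 176/3]
   → D = (13, 17/3)

D = (13, 17/3)
E = (22, 12)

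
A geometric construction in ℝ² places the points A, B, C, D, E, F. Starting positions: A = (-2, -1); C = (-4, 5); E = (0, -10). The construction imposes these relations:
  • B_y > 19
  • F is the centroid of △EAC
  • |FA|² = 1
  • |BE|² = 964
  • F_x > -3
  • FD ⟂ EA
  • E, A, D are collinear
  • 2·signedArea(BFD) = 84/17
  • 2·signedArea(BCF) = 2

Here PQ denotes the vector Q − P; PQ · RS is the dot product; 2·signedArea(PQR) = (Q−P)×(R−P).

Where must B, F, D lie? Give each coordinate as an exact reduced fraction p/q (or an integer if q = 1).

1. F_x = -2  [F is the centroid of △EAC]
2. F_y = -2  [F is the centroid of △EAC]
   → F = (-2, -2)
3. D_x = -152/85  [E, A, D are collinear ∩ FD ⟂ EA]
4. D_y = -166/85  [E, A, D are collinear ∩ FD ⟂ EA]
   → D = (-152/85, -166/85)
5. B_x = -8  [2·signedArea(BFD) = 84/17 ∩ 2·signedArea(BCF) = 2]
6. B_y = 20  [2·signedArea(BFD) = 84/17 ∩ 2·signedArea(BCF) = 2]
   → B = (-8, 20)

B = (-8, 20)
D = (-152/85, -166/85)
F = (-2, -2)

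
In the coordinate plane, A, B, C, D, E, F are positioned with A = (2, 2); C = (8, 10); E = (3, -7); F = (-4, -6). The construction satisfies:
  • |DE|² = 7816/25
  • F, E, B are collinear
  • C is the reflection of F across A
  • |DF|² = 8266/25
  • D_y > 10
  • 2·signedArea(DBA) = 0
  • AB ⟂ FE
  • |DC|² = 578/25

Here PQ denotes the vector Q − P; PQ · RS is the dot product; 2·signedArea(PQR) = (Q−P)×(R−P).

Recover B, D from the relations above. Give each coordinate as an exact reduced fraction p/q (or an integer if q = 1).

B = (19/25, -167/25)
D = (81/25, 267/25)

1. B_x = 19/25  [F, E, B are collinear ∩ AB ⟂ FE]
2. B_y = -167/25  [F, E, B are collinear ∩ AB ⟂ FE]
   → B = (19/25, -167/25)
3. D_x = 81/25  [line -217/25·x + 31/25·y + 372/25 = 0 ∩ |DF|² = 8266/25]
4. D_y = 267/25  [line -217/25·x + 31/25·y + 372/25 = 0 ∩ |DF|² = 8266/25]
   → D = (81/25, 267/25)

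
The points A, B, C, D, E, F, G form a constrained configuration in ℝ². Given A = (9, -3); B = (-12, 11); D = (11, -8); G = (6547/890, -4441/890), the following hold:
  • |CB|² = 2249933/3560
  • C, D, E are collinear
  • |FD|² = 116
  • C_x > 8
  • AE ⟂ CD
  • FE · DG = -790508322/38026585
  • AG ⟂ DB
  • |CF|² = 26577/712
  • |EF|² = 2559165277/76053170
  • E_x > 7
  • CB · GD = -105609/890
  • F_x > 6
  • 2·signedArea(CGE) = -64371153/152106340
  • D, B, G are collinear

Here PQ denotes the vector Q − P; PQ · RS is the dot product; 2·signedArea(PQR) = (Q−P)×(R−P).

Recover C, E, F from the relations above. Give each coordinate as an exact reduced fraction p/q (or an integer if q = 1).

C = (14557/1780, -7111/1780)
E = (607078977/76053170, -282694221/76053170)
F = (7, 2)

1. C_x = 14557/1780  [line -3243/890·x + 2679/890·y + 18612/445 = 0 ∩ |CB|² = 2249933/3560]
2. C_y = -7111/1780  [line -3243/890·x + 2679/890·y + 18612/445 = 0 ∩ |CB|² = 2249933/3560]
   → C = (14557/1780, -7111/1780)
3. E_x = 607078977/76053170  [C, D, E are collinear ∩ AE ⟂ CD]
4. E_y = -282694221/76053170  [C, D, E are collinear ∩ AE ⟂ CD]
   → E = (607078977/76053170, -282694221/76053170)
5. F_x = 7  [line 3243/890·x + -2679/890·y + -17343/890 = 0 ∩ |FD|² = 116]
6. F_y = 2  [line 3243/890·x + -2679/890·y + -17343/890 = 0 ∩ |FD|² = 116]
   → F = (7, 2)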